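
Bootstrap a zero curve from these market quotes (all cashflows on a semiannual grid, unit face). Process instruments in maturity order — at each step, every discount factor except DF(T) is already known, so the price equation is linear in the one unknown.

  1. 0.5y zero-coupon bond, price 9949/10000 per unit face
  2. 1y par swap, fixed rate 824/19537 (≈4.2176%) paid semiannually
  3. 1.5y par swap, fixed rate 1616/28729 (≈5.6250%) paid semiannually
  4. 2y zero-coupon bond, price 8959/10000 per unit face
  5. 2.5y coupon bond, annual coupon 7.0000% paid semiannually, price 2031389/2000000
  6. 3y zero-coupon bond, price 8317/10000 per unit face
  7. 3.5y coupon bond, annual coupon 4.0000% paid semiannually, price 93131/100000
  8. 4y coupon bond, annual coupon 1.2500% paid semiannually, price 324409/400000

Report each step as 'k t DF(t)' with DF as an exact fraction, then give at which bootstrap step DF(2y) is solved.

step 1 [0.5y] zero: DF = P = 9949/10000 ≈ 0.994900
step 2 [1y] swap r/2=412/19537: DF=(1 − 412/19537·(0.994900))/(1+412/19537) = 2397/2500 ≈ 0.958800
step 3 [1.5y] swap r/2=808/28729: DF=(1 − 808/28729·(0.994900+0.958800))/(1+808/28729) = 1149/1250 ≈ 0.919200
step 4 [2y] zero: DF = P = 8959/10000 ≈ 0.895900
step 5 [2.5y] bond c/2=7/200: DF=(2031389/2000000 − 7/200·(0.994900+0.958800+0.919200+0.895900))/(1+7/200) = 8539/10000 ≈ 0.853900
step 6 [3y] zero: DF = P = 8317/10000 ≈ 0.831700
step 7 [3.5y] bond c/2=1/50: DF=(93131/100000 − 1/50·(0.994900+0.958800+0.919200+0.895900+0.853900+0.831700))/(1+1/50) = 8061/10000 ≈ 0.806100
step 8 [4y] bond c/2=1/160: DF=(324409/400000 − 1/160·(0.994900+0.958800+0.919200+0.895900+0.853900+0.831700+0.806100))/(1+1/160) = 7671/10000 ≈ 0.767100

1 1/2 9949/10000
2 1 2397/2500
3 3/2 1149/1250
4 2 8959/10000
5 5/2 8539/10000
6 3 8317/10000
7 7/2 8061/10000
8 4 7671/10000
DF(2y) is solved at step 4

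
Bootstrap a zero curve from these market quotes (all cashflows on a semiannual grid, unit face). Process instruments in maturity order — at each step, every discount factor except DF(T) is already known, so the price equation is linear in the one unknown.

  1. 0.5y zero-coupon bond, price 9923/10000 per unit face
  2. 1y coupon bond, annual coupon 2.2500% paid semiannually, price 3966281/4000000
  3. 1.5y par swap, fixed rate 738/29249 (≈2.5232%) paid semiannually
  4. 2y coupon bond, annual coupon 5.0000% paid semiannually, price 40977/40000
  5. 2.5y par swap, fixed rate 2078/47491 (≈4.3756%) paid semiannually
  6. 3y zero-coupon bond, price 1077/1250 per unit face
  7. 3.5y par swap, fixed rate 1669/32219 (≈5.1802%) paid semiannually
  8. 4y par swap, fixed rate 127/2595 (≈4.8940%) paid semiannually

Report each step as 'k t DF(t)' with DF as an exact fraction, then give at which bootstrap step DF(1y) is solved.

1 1/2 9923/10000
2 1 1939/2000
3 3/2 9631/10000
4 2 9281/10000
5 5/2 8961/10000
6 3 1077/1250
7 7/2 8331/10000
8 4 4111/5000
DF(1y) is solved at step 2

step 1 [0.5y] zero: DF = P = 9923/10000 ≈ 0.992300
step 2 [1y] bond c/2=9/800: DF=(3966281/4000000 − 9/800·(0.992300))/(1+9/800) = 1939/2000 ≈ 0.969500
step 3 [1.5y] swap r/2=369/29249: DF=(1 − 369/29249·(0.992300+0.969500))/(1+369/29249) = 9631/10000 ≈ 0.963100
step 4 [2y] bond c/2=1/40: DF=(40977/40000 − 1/40·(0.992300+0.969500+0.963100))/(1+1/40) = 9281/10000 ≈ 0.928100
step 5 [2.5y] swap r/2=1039/47491: DF=(1 − 1039/47491·(0.992300+0.969500+0.963100+0.928100))/(1+1039/47491) = 8961/10000 ≈ 0.896100
step 6 [3y] zero: DF = P = 1077/1250 ≈ 0.861600
step 7 [3.5y] swap r/2=1669/64438: DF=(1 − 1669/64438·(0.992300+0.969500+0.963100+0.928100+0.896100+0.861600))/(1+1669/64438) = 8331/10000 ≈ 0.833100
step 8 [4y] swap r/2=127/5190: DF=(1 − 127/5190·(0.992300+0.969500+0.963100+0.928100+0.896100+0.861600+0.833100))/(1+127/5190) = 4111/5000 ≈ 0.822200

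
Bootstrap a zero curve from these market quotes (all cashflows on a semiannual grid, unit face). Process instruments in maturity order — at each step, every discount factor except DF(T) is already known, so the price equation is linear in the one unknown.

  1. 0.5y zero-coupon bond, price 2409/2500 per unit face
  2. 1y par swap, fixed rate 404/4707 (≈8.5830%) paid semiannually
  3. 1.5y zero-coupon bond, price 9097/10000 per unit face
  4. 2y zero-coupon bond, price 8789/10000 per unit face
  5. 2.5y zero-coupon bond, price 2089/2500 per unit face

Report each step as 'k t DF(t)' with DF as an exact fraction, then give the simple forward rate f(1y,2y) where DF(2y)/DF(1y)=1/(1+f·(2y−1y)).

1 1/2 2409/2500
2 1 1149/1250
3 3/2 9097/10000
4 2 8789/10000
5 5/2 2089/2500
f(1y,2y) = ((1149/1250)/(8789/10000) − 1)/(1) = 403/8789 ≈ 4.5853%

step 1 [0.5y] zero: DF = P = 2409/2500 ≈ 0.963600
step 2 [1y] swap r/2=202/4707: DF=(1 − 202/4707·(0.963600))/(1+202/4707) = 1149/1250 ≈ 0.919200
step 3 [1.5y] zero: DF = P = 9097/10000 ≈ 0.909700
step 4 [2y] zero: DF = P = 8789/10000 ≈ 0.878900
step 5 [2.5y] zero: DF = P = 2089/2500 ≈ 0.835600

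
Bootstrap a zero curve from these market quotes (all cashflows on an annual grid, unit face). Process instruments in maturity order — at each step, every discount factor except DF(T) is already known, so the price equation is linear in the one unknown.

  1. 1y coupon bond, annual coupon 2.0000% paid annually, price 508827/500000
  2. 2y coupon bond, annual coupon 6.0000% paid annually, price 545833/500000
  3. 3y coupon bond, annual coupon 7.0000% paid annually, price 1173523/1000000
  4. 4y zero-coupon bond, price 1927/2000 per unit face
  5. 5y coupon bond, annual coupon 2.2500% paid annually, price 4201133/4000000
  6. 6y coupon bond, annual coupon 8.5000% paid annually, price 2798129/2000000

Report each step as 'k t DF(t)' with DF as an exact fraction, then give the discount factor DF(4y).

1 1 9977/10000
2 2 4867/5000
3 3 4839/5000
4 4 1927/2000
5 5 9413/10000
6 6 91/100
DF(4y) = 1927/2000 ≈ 0.963500

step 1 [1y] bond c/1=1/50: DF=(508827/500000 − 1/50·(0))/(1+1/50) = 9977/10000 ≈ 0.997700
step 2 [2y] bond c/1=3/50: DF=(545833/500000 − 3/50·(0.997700))/(1+3/50) = 4867/5000 ≈ 0.973400
step 3 [3y] bond c/1=7/100: DF=(1173523/1000000 − 7/100·(0.997700+0.973400))/(1+7/100) = 4839/5000 ≈ 0.967800
step 4 [4y] zero: DF = P = 1927/2000 ≈ 0.963500
step 5 [5y] bond c/1=9/400: DF=(4201133/4000000 − 9/400·(0.997700+0.973400+0.967800+0.963500))/(1+9/400) = 9413/10000 ≈ 0.941300
step 6 [6y] bond c/1=17/200: DF=(2798129/2000000 − 17/200·(0.997700+0.973400+0.967800+0.963500+0.941300))/(1+17/200) = 91/100 ≈ 0.910000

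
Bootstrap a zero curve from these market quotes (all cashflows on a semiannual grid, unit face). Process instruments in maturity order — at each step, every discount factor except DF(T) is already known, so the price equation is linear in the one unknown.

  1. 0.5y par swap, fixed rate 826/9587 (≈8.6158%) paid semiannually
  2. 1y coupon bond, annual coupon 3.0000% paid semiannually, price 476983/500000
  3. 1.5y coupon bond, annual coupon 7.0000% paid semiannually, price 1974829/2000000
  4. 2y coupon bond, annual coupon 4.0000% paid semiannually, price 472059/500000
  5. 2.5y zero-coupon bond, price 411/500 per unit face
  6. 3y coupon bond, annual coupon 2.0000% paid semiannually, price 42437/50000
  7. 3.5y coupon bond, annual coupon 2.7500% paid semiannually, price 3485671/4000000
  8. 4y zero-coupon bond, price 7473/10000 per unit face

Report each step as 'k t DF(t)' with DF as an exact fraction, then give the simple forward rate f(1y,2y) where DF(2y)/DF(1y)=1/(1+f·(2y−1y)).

step 1 [0.5y] swap r/2=413/9587: DF=(1 − 413/9587·(0))/(1+413/9587) = 9587/10000 ≈ 0.958700
step 2 [1y] bond c/2=3/200: DF=(476983/500000 − 3/200·(0.958700))/(1+3/200) = 9257/10000 ≈ 0.925700
step 3 [1.5y] bond c/2=7/200: DF=(1974829/2000000 − 7/200·(0.958700+0.925700))/(1+7/200) = 8903/10000 ≈ 0.890300
step 4 [2y] bond c/2=1/50: DF=(472059/500000 − 1/50·(0.958700+0.925700+0.890300))/(1+1/50) = 1089/1250 ≈ 0.871200
step 5 [2.5y] zero: DF = P = 411/500 ≈ 0.822000
step 6 [3y] bond c/2=1/100: DF=(42437/50000 − 1/100·(0.958700+0.925700+0.890300+0.871200+0.822000))/(1+1/100) = 7961/10000 ≈ 0.796100
step 7 [3.5y] bond c/2=11/800: DF=(3485671/4000000 − 11/800·(0.958700+0.925700+0.890300+0.871200+0.822000+0.796100))/(1+11/800) = 3941/5000 ≈ 0.788200
step 8 [4y] zero: DF = P = 7473/10000 ≈ 0.747300

1 1/2 9587/10000
2 1 9257/10000
3 3/2 8903/10000
4 2 1089/1250
5 5/2 411/500
6 3 7961/10000
7 7/2 3941/5000
8 4 7473/10000
f(1y,2y) = ((9257/10000)/(1089/1250) − 1)/(1) = 545/8712 ≈ 6.2557%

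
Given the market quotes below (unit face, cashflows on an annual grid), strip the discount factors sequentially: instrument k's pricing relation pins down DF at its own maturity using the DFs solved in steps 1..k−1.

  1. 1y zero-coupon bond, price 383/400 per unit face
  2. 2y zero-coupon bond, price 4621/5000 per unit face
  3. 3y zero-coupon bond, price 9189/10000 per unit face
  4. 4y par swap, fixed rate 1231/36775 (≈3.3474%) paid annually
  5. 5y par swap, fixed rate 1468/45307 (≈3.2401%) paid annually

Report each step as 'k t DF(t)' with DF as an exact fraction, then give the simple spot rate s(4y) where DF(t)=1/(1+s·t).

step 1 [1y] zero: DF = P = 383/400 ≈ 0.957500
step 2 [2y] zero: DF = P = 4621/5000 ≈ 0.924200
step 3 [3y] zero: DF = P = 9189/10000 ≈ 0.918900
step 4 [4y] swap r/1=1231/36775: DF=(1 − 1231/36775·(0.957500+0.924200+0.918900))/(1+1231/36775) = 8769/10000 ≈ 0.876900
step 5 [5y] swap r/1=1468/45307: DF=(1 − 1468/45307·(0.957500+0.924200+0.918900+0.876900))/(1+1468/45307) = 2133/2500 ≈ 0.853200

1 1 383/400
2 2 4621/5000
3 3 9189/10000
4 4 8769/10000
5 5 2133/2500
s(4y) = (1/(8769/10000) − 1)/(4) = 1231/35076 ≈ 3.5095%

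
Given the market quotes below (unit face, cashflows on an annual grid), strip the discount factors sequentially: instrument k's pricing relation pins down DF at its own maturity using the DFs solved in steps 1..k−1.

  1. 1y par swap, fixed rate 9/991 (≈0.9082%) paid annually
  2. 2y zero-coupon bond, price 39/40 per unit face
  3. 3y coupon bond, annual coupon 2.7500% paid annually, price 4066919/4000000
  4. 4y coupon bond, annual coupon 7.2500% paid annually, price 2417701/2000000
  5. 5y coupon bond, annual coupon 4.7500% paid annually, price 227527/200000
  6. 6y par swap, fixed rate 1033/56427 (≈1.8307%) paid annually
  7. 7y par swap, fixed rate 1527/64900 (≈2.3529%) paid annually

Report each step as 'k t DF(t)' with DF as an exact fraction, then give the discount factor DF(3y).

1 1 991/1000
2 2 39/40
3 3 9369/10000
4 4 9309/10000
5 5 4561/5000
6 6 8967/10000
7 7 8473/10000
DF(3y) = 9369/10000 ≈ 0.936900

step 1 [1y] swap r/1=9/991: DF=(1 − 9/991·(0))/(1+9/991) = 991/1000 ≈ 0.991000
step 2 [2y] zero: DF = P = 39/40 ≈ 0.975000
step 3 [3y] bond c/1=11/400: DF=(4066919/4000000 − 11/400·(0.991000+0.975000))/(1+11/400) = 9369/10000 ≈ 0.936900
step 4 [4y] bond c/1=29/400: DF=(2417701/2000000 − 29/400·(0.991000+0.975000+0.936900))/(1+29/400) = 9309/10000 ≈ 0.930900
step 5 [5y] bond c/1=19/400: DF=(227527/200000 − 19/400·(0.991000+0.975000+0.936900+0.930900))/(1+19/400) = 4561/5000 ≈ 0.912200
step 6 [6y] swap r/1=1033/56427: DF=(1 − 1033/56427·(0.991000+0.975000+0.936900+0.930900+0.912200))/(1+1033/56427) = 8967/10000 ≈ 0.896700
step 7 [7y] swap r/1=1527/64900: DF=(1 − 1527/64900·(0.991000+0.975000+0.936900+0.930900+0.912200+0.896700))/(1+1527/64900) = 8473/10000 ≈ 0.847300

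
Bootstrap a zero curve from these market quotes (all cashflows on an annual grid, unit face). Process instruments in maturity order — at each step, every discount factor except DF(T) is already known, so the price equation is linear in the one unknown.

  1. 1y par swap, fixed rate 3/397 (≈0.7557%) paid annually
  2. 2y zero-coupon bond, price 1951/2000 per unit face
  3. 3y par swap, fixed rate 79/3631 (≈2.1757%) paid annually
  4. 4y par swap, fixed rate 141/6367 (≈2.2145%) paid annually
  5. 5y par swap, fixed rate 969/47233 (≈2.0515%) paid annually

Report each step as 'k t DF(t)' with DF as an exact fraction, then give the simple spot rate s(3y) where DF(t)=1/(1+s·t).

1 1 397/400
2 2 1951/2000
3 3 1171/1250
4 4 4577/5000
5 5 9031/10000
s(3y) = (1/(1171/1250) − 1)/(3) = 79/3513 ≈ 2.2488%

step 1 [1y] swap r/1=3/397: DF=(1 − 3/397·(0))/(1+3/397) = 397/400 ≈ 0.992500
step 2 [2y] zero: DF = P = 1951/2000 ≈ 0.975500
step 3 [3y] swap r/1=79/3631: DF=(1 − 79/3631·(0.992500+0.975500))/(1+79/3631) = 1171/1250 ≈ 0.936800
step 4 [4y] swap r/1=141/6367: DF=(1 − 141/6367·(0.992500+0.975500+0.936800))/(1+141/6367) = 4577/5000 ≈ 0.915400
step 5 [5y] swap r/1=969/47233: DF=(1 − 969/47233·(0.992500+0.975500+0.936800+0.915400))/(1+969/47233) = 9031/10000 ≈ 0.903100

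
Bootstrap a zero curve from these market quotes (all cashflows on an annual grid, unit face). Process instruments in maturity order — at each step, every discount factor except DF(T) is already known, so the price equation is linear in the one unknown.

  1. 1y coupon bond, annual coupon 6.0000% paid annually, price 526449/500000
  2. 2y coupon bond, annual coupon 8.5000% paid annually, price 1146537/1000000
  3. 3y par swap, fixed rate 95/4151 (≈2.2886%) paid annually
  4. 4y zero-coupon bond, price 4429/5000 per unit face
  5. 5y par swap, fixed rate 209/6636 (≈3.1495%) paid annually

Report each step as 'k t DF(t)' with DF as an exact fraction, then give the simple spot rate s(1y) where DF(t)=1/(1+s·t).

step 1 [1y] bond c/1=3/50: DF=(526449/500000 − 3/50·(0))/(1+3/50) = 9933/10000 ≈ 0.993300
step 2 [2y] bond c/1=17/200: DF=(1146537/1000000 − 17/200·(0.993300))/(1+17/200) = 9789/10000 ≈ 0.978900
step 3 [3y] swap r/1=95/4151: DF=(1 − 95/4151·(0.993300+0.978900))/(1+95/4151) = 1867/2000 ≈ 0.933500
step 4 [4y] zero: DF = P = 4429/5000 ≈ 0.885800
step 5 [5y] swap r/1=209/6636: DF=(1 − 209/6636·(0.993300+0.978900+0.933500+0.885800))/(1+209/6636) = 8537/10000 ≈ 0.853700

1 1 9933/10000
2 2 9789/10000
3 3 1867/2000
4 4 4429/5000
5 5 8537/10000
s(1y) = (1/(9933/10000) − 1)/(1) = 67/9933 ≈ 0.6745%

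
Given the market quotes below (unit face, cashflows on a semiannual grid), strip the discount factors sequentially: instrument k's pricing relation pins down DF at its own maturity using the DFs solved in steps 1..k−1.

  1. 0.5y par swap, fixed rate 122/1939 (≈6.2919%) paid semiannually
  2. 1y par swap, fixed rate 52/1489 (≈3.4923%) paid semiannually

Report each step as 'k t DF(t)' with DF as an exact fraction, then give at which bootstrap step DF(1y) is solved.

1 1/2 1939/2000
2 1 4831/5000
DF(1y) is solved at step 2

step 1 [0.5y] swap r/2=61/1939: DF=(1 − 61/1939·(0))/(1+61/1939) = 1939/2000 ≈ 0.969500
step 2 [1y] swap r/2=26/1489: DF=(1 − 26/1489·(0.969500))/(1+26/1489) = 4831/5000 ≈ 0.966200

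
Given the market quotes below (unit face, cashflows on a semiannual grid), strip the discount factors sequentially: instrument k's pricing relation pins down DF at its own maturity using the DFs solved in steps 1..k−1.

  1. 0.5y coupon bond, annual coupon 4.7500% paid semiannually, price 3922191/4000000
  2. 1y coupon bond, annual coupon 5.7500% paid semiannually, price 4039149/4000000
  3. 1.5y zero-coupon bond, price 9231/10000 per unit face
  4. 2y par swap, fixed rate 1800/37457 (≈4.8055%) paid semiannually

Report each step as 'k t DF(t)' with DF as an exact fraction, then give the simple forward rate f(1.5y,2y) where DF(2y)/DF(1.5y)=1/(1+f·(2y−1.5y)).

1 1/2 4789/5000
2 1 2387/2500
3 3/2 9231/10000
4 2 91/100
f(1.5y,2y) = ((9231/10000)/(91/100) − 1)/(1/2) = 131/4550 ≈ 2.8791%

step 1 [0.5y] bond c/2=19/800: DF=(3922191/4000000 − 19/800·(0))/(1+19/800) = 4789/5000 ≈ 0.957800
step 2 [1y] bond c/2=23/800: DF=(4039149/4000000 − 23/800·(0.957800))/(1+23/800) = 2387/2500 ≈ 0.954800
step 3 [1.5y] zero: DF = P = 9231/10000 ≈ 0.923100
step 4 [2y] swap r/2=900/37457: DF=(1 − 900/37457·(0.957800+0.954800+0.923100))/(1+900/37457) = 91/100 ≈ 0.910000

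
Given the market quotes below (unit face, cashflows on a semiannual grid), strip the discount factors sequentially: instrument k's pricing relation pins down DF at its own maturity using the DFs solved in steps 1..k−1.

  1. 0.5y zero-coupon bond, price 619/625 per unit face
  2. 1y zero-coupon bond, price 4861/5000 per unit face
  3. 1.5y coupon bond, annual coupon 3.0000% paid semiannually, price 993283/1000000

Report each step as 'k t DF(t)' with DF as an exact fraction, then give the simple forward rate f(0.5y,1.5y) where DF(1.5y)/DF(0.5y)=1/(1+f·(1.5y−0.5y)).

step 1 [0.5y] zero: DF = P = 619/625 ≈ 0.990400
step 2 [1y] zero: DF = P = 4861/5000 ≈ 0.972200
step 3 [1.5y] bond c/2=3/200: DF=(993283/1000000 − 3/200·(0.990400+0.972200))/(1+3/200) = 1187/1250 ≈ 0.949600

1 1/2 619/625
2 1 4861/5000
3 3/2 1187/1250
f(0.5y,1.5y) = ((619/625)/(1187/1250) − 1)/(1) = 51/1187 ≈ 4.2965%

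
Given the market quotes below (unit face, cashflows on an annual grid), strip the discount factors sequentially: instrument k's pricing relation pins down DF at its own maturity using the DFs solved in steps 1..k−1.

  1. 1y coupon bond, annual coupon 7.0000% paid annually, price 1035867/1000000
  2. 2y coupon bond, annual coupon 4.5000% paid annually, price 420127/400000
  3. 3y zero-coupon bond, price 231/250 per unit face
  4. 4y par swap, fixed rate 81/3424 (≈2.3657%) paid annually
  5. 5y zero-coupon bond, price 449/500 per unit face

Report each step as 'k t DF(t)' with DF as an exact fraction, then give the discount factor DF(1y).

1 1 9681/10000
2 2 4817/5000
3 3 231/250
4 4 9109/10000
5 5 449/500
DF(1y) = 9681/10000 ≈ 0.968100

step 1 [1y] bond c/1=7/100: DF=(1035867/1000000 − 7/100·(0))/(1+7/100) = 9681/10000 ≈ 0.968100
step 2 [2y] bond c/1=9/200: DF=(420127/400000 − 9/200·(0.968100))/(1+9/200) = 4817/5000 ≈ 0.963400
step 3 [3y] zero: DF = P = 231/250 ≈ 0.924000
step 4 [4y] swap r/1=81/3424: DF=(1 − 81/3424·(0.968100+0.963400+0.924000))/(1+81/3424) = 9109/10000 ≈ 0.910900
step 5 [5y] zero: DF = P = 449/500 ≈ 0.898000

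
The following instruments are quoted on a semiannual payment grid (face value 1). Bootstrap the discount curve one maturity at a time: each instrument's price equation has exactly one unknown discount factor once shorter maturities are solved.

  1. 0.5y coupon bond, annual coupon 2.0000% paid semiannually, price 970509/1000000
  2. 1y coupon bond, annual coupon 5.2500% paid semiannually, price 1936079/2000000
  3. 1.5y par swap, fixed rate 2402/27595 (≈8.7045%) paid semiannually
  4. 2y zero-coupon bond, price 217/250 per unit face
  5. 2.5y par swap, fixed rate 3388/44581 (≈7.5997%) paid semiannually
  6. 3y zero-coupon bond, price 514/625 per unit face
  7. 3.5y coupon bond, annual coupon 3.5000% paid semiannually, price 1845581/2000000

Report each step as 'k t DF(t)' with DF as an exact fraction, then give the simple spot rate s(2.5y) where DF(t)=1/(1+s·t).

1 1/2 9609/10000
2 1 9187/10000
3 3/2 8799/10000
4 2 217/250
5 5/2 4153/5000
6 3 514/625
7 7/2 8161/10000
s(2.5y) = (1/(4153/5000) − 1)/(5/2) = 1694/20765 ≈ 8.1580%

step 1 [0.5y] bond c/2=1/100: DF=(970509/1000000 − 1/100·(0))/(1+1/100) = 9609/10000 ≈ 0.960900
step 2 [1y] bond c/2=21/800: DF=(1936079/2000000 − 21/800·(0.960900))/(1+21/800) = 9187/10000 ≈ 0.918700
step 3 [1.5y] swap r/2=1201/27595: DF=(1 − 1201/27595·(0.960900+0.918700))/(1+1201/27595) = 8799/10000 ≈ 0.879900
step 4 [2y] zero: DF = P = 217/250 ≈ 0.868000
step 5 [2.5y] swap r/2=1694/44581: DF=(1 − 1694/44581·(0.960900+0.918700+0.879900+0.868000))/(1+1694/44581) = 4153/5000 ≈ 0.830600
step 6 [3y] zero: DF = P = 514/625 ≈ 0.822400
step 7 [3.5y] bond c/2=7/400: DF=(1845581/2000000 − 7/400·(0.960900+0.918700+0.879900+0.868000+0.830600+0.822400))/(1+7/400) = 8161/10000 ≈ 0.816100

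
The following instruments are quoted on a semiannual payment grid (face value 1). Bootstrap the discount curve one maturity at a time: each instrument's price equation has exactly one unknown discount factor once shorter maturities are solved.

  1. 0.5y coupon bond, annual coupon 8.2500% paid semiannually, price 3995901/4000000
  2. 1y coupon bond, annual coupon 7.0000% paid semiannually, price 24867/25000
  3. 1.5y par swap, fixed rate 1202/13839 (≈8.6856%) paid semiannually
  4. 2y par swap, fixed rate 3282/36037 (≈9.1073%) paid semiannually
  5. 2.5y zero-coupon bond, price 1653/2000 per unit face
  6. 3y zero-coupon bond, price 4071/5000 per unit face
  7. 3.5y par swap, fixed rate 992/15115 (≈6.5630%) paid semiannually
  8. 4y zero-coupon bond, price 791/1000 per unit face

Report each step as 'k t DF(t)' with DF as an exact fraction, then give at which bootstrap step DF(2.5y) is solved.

step 1 [0.5y] bond c/2=33/800: DF=(3995901/4000000 − 33/800·(0))/(1+33/800) = 4797/5000 ≈ 0.959400
step 2 [1y] bond c/2=7/200: DF=(24867/25000 − 7/200·(0.959400))/(1+7/200) = 4643/5000 ≈ 0.928600
step 3 [1.5y] swap r/2=601/13839: DF=(1 − 601/13839·(0.959400+0.928600))/(1+601/13839) = 4399/5000 ≈ 0.879800
step 4 [2y] swap r/2=1641/36037: DF=(1 − 1641/36037·(0.959400+0.928600+0.879800))/(1+1641/36037) = 8359/10000 ≈ 0.835900
step 5 [2.5y] zero: DF = P = 1653/2000 ≈ 0.826500
step 6 [3y] zero: DF = P = 4071/5000 ≈ 0.814200
step 7 [3.5y] swap r/2=496/15115: DF=(1 − 496/15115·(0.959400+0.928600+0.879800+0.835900+0.826500+0.814200))/(1+496/15115) = 501/625 ≈ 0.801600
step 8 [4y] zero: DF = P = 791/1000 ≈ 0.791000

1 1/2 4797/5000
2 1 4643/5000
3 3/2 4399/5000
4 2 8359/10000
5 5/2 1653/2000
6 3 4071/5000
7 7/2 501/625
8 4 791/1000
DF(2.5y) is solved at step 5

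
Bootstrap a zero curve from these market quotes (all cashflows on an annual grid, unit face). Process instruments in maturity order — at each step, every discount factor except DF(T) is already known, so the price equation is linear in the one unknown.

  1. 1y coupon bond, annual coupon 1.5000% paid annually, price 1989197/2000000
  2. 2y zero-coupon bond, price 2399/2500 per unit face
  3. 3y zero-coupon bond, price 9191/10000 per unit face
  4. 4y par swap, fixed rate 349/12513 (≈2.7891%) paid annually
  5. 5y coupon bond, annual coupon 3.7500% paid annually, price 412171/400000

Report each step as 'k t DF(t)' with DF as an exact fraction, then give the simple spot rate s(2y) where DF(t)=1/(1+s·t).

step 1 [1y] bond c/1=3/200: DF=(1989197/2000000 − 3/200·(0))/(1+3/200) = 9799/10000 ≈ 0.979900
step 2 [2y] zero: DF = P = 2399/2500 ≈ 0.959600
step 3 [3y] zero: DF = P = 9191/10000 ≈ 0.919100
step 4 [4y] swap r/1=349/12513: DF=(1 − 349/12513·(0.979900+0.959600+0.919100))/(1+349/12513) = 8953/10000 ≈ 0.895300
step 5 [5y] bond c/1=3/80: DF=(412171/400000 − 3/80·(0.979900+0.959600+0.919100+0.895300))/(1+3/80) = 343/400 ≈ 0.857500

1 1 9799/10000
2 2 2399/2500
3 3 9191/10000
4 4 8953/10000
5 5 343/400
s(2y) = (1/(2399/2500) − 1)/(2) = 101/4798 ≈ 2.1050%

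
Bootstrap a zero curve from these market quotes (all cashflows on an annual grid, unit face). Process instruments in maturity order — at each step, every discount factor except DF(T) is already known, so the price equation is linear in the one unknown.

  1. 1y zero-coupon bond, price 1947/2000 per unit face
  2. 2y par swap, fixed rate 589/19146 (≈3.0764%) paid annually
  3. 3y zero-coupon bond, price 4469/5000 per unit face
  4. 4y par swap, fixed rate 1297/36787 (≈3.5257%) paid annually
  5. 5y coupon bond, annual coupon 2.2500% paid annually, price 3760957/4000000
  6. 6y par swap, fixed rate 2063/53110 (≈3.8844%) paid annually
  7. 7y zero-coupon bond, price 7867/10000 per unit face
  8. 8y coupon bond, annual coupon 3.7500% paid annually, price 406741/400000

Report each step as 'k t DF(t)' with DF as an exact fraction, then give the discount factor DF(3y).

1 1 1947/2000
2 2 9411/10000
3 3 4469/5000
4 4 8703/10000
5 5 4193/5000
6 6 7937/10000
7 7 7867/10000
8 8 7597/10000
DF(3y) = 4469/5000 ≈ 0.893800

step 1 [1y] zero: DF = P = 1947/2000 ≈ 0.973500
step 2 [2y] swap r/1=589/19146: DF=(1 − 589/19146·(0.973500))/(1+589/19146) = 9411/10000 ≈ 0.941100
step 3 [3y] zero: DF = P = 4469/5000 ≈ 0.893800
step 4 [4y] swap r/1=1297/36787: DF=(1 − 1297/36787·(0.973500+0.941100+0.893800))/(1+1297/36787) = 8703/10000 ≈ 0.870300
step 5 [5y] bond c/1=9/400: DF=(3760957/4000000 − 9/400·(0.973500+0.941100+0.893800+0.870300))/(1+9/400) = 4193/5000 ≈ 0.838600
step 6 [6y] swap r/1=2063/53110: DF=(1 − 2063/53110·(0.973500+0.941100+0.893800+0.870300+0.838600))/(1+2063/53110) = 7937/10000 ≈ 0.793700
step 7 [7y] zero: DF = P = 7867/10000 ≈ 0.786700
step 8 [8y] bond c/1=3/80: DF=(406741/400000 − 3/80·(0.973500+0.941100+0.893800+0.870300+0.838600+0.793700+0.786700))/(1+3/80) = 7597/10000 ≈ 0.759700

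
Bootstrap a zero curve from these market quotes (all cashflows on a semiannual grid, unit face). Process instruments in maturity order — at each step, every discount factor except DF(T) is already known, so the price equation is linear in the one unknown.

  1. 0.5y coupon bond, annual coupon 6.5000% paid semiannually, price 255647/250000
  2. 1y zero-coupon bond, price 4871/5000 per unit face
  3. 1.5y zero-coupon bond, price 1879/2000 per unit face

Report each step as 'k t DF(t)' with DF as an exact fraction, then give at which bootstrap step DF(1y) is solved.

1 1/2 619/625
2 1 4871/5000
3 3/2 1879/2000
DF(1y) is solved at step 2

step 1 [0.5y] bond c/2=13/400: DF=(255647/250000 − 13/400·(0))/(1+13/400) = 619/625 ≈ 0.990400
step 2 [1y] zero: DF = P = 4871/5000 ≈ 0.974200
step 3 [1.5y] zero: DF = P = 1879/2000 ≈ 0.939500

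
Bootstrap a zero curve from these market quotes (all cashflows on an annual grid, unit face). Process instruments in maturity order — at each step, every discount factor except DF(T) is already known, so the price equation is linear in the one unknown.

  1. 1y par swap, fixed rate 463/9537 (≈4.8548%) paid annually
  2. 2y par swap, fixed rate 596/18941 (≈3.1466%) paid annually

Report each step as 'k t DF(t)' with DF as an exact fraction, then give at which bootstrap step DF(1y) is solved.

step 1 [1y] swap r/1=463/9537: DF=(1 − 463/9537·(0))/(1+463/9537) = 9537/10000 ≈ 0.953700
step 2 [2y] swap r/1=596/18941: DF=(1 − 596/18941·(0.953700))/(1+596/18941) = 2351/2500 ≈ 0.940400

1 1 9537/10000
2 2 2351/2500
DF(1y) is solved at step 1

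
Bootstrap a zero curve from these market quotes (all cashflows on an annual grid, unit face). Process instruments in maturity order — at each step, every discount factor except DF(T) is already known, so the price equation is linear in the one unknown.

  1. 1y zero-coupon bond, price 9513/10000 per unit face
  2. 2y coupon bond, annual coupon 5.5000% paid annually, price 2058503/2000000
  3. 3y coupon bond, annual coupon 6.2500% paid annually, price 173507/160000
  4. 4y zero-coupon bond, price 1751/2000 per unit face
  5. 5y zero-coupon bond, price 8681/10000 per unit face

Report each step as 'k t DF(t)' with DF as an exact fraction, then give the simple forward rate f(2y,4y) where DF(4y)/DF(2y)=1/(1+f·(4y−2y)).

step 1 [1y] zero: DF = P = 9513/10000 ≈ 0.951300
step 2 [2y] bond c/1=11/200: DF=(2058503/2000000 − 11/200·(0.951300))/(1+11/200) = 463/500 ≈ 0.926000
step 3 [3y] bond c/1=1/16: DF=(173507/160000 − 1/16·(0.951300+0.926000))/(1+1/16) = 4551/5000 ≈ 0.910200
step 4 [4y] zero: DF = P = 1751/2000 ≈ 0.875500
step 5 [5y] zero: DF = P = 8681/10000 ≈ 0.868100

1 1 9513/10000
2 2 463/500
3 3 4551/5000
4 4 1751/2000
5 5 8681/10000
f(2y,4y) = ((463/500)/(1751/2000) − 1)/(2) = 101/3502 ≈ 2.8841%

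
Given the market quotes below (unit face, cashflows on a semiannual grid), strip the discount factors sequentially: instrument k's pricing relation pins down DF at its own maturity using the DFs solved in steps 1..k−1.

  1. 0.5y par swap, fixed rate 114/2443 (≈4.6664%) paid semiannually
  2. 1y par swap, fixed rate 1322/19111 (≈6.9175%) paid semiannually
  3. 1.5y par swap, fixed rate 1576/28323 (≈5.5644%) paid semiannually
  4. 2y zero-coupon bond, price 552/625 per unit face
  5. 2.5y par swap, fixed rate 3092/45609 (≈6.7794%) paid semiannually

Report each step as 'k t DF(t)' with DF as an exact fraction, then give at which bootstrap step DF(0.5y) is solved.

1 1/2 2443/2500
2 1 9339/10000
3 3/2 2303/2500
4 2 552/625
5 5/2 4227/5000
DF(0.5y) is solved at step 1

step 1 [0.5y] swap r/2=57/2443: DF=(1 − 57/2443·(0))/(1+57/2443) = 2443/2500 ≈ 0.977200
step 2 [1y] swap r/2=661/19111: DF=(1 − 661/19111·(0.977200))/(1+661/19111) = 9339/10000 ≈ 0.933900
step 3 [1.5y] swap r/2=788/28323: DF=(1 − 788/28323·(0.977200+0.933900))/(1+788/28323) = 2303/2500 ≈ 0.921200
step 4 [2y] zero: DF = P = 552/625 ≈ 0.883200
step 5 [2.5y] swap r/2=1546/45609: DF=(1 − 1546/45609·(0.977200+0.933900+0.921200+0.883200))/(1+1546/45609) = 4227/5000 ≈ 0.845400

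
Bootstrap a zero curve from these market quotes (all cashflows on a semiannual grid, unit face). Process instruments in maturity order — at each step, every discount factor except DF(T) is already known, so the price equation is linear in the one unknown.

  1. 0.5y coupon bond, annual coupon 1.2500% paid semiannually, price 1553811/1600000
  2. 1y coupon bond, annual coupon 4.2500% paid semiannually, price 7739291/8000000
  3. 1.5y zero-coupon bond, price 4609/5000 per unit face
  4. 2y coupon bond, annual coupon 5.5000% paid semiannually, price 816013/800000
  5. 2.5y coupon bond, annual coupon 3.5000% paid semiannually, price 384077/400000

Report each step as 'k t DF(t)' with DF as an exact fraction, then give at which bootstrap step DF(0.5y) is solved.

1 1/2 9651/10000
2 1 1159/1250
3 3/2 4609/5000
4 2 4587/5000
5 5/2 1759/2000
DF(0.5y) is solved at step 1

step 1 [0.5y] bond c/2=1/160: DF=(1553811/1600000 − 1/160·(0))/(1+1/160) = 9651/10000 ≈ 0.965100
step 2 [1y] bond c/2=17/800: DF=(7739291/8000000 − 17/800·(0.965100))/(1+17/800) = 1159/1250 ≈ 0.927200
step 3 [1.5y] zero: DF = P = 4609/5000 ≈ 0.921800
step 4 [2y] bond c/2=11/400: DF=(816013/800000 − 11/400·(0.965100+0.927200+0.921800))/(1+11/400) = 4587/5000 ≈ 0.917400
step 5 [2.5y] bond c/2=7/400: DF=(384077/400000 − 7/400·(0.965100+0.927200+0.921800+0.917400))/(1+7/400) = 1759/2000 ≈ 0.879500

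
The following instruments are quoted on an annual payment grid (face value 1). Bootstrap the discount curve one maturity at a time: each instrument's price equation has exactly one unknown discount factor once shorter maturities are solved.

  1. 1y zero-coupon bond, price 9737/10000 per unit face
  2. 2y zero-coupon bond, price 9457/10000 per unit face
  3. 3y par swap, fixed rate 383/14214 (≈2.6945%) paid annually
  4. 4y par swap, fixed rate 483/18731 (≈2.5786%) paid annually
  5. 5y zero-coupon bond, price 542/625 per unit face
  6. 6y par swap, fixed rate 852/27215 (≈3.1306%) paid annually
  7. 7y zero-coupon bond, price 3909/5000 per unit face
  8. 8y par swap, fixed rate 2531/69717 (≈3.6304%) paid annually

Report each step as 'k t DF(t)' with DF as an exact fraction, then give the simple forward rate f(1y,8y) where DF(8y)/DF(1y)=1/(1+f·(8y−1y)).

step 1 [1y] zero: DF = P = 9737/10000 ≈ 0.973700
step 2 [2y] zero: DF = P = 9457/10000 ≈ 0.945700
step 3 [3y] swap r/1=383/14214: DF=(1 − 383/14214·(0.973700+0.945700))/(1+383/14214) = 4617/5000 ≈ 0.923400
step 4 [4y] swap r/1=483/18731: DF=(1 − 483/18731·(0.973700+0.945700+0.923400))/(1+483/18731) = 4517/5000 ≈ 0.903400
step 5 [5y] zero: DF = P = 542/625 ≈ 0.867200
step 6 [6y] swap r/1=852/27215: DF=(1 − 852/27215·(0.973700+0.945700+0.923400+0.903400+0.867200))/(1+852/27215) = 1037/1250 ≈ 0.829600
step 7 [7y] zero: DF = P = 3909/5000 ≈ 0.781800
step 8 [8y] swap r/1=2531/69717: DF=(1 − 2531/69717·(0.973700+0.945700+0.923400+0.903400+0.867200+0.829600+0.781800))/(1+2531/69717) = 7469/10000 ≈ 0.746900

1 1 9737/10000
2 2 9457/10000
3 3 4617/5000
4 4 4517/5000
5 5 542/625
6 6 1037/1250
7 7 3909/5000
8 8 7469/10000
f(1y,8y) = ((9737/10000)/(7469/10000) − 1)/(7) = 324/7469 ≈ 4.3379%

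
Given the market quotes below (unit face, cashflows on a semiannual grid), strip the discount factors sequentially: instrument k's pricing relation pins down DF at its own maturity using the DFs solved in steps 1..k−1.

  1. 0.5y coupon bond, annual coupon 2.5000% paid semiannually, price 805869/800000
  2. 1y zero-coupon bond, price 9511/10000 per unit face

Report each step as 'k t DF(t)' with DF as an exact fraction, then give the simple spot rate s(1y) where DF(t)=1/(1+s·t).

step 1 [0.5y] bond c/2=1/80: DF=(805869/800000 − 1/80·(0))/(1+1/80) = 9949/10000 ≈ 0.994900
step 2 [1y] zero: DF = P = 9511/10000 ≈ 0.951100

1 1/2 9949/10000
2 1 9511/10000
s(1y) = (1/(9511/10000) − 1)/(1) = 489/9511 ≈ 5.1414%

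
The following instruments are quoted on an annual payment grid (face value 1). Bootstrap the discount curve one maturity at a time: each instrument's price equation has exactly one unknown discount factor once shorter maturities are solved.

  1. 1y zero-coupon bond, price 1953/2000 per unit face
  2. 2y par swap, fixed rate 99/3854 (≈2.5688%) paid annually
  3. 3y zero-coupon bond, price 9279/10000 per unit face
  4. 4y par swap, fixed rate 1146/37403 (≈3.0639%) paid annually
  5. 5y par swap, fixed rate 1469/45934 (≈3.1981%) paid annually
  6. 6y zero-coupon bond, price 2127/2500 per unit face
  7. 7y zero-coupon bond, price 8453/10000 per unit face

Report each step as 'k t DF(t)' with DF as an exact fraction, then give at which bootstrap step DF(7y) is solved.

step 1 [1y] zero: DF = P = 1953/2000 ≈ 0.976500
step 2 [2y] swap r/1=99/3854: DF=(1 − 99/3854·(0.976500))/(1+99/3854) = 1901/2000 ≈ 0.950500
step 3 [3y] zero: DF = P = 9279/10000 ≈ 0.927900
step 4 [4y] swap r/1=1146/37403: DF=(1 − 1146/37403·(0.976500+0.950500+0.927900))/(1+1146/37403) = 4427/5000 ≈ 0.885400
step 5 [5y] swap r/1=1469/45934: DF=(1 − 1469/45934·(0.976500+0.950500+0.927900+0.885400))/(1+1469/45934) = 8531/10000 ≈ 0.853100
step 6 [6y] zero: DF = P = 2127/2500 ≈ 0.850800
step 7 [7y] zero: DF = P = 8453/10000 ≈ 0.845300

1 1 1953/2000
2 2 1901/2000
3 3 9279/10000
4 4 4427/5000
5 5 8531/10000
6 6 2127/2500
7 7 8453/10000
DF(7y) is solved at step 7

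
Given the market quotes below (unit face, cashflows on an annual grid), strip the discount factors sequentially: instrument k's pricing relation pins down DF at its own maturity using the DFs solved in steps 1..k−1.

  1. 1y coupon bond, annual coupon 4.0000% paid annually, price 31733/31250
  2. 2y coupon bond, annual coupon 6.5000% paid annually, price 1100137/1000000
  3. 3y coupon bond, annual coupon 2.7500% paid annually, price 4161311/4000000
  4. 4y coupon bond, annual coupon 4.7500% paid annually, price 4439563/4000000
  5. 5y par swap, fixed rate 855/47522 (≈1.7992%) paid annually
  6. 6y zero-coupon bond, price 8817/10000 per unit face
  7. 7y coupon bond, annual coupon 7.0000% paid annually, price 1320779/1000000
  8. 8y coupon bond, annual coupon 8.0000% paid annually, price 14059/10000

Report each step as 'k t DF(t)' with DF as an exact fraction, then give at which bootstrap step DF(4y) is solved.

1 1 2441/2500
2 2 4867/5000
3 3 9603/10000
4 4 2319/2500
5 5 1829/2000
6 6 8817/10000
7 7 4329/5000
8 8 8203/10000
DF(4y) is solved at step 4

step 1 [1y] bond c/1=1/25: DF=(31733/31250 − 1/25·(0))/(1+1/25) = 2441/2500 ≈ 0.976400
step 2 [2y] bond c/1=13/200: DF=(1100137/1000000 − 13/200·(0.976400))/(1+13/200) = 4867/5000 ≈ 0.973400
step 3 [3y] bond c/1=11/400: DF=(4161311/4000000 − 11/400·(0.976400+0.973400))/(1+11/400) = 9603/10000 ≈ 0.960300
step 4 [4y] bond c/1=19/400: DF=(4439563/4000000 − 19/400·(0.976400+0.973400+0.960300))/(1+19/400) = 2319/2500 ≈ 0.927600
step 5 [5y] swap r/1=855/47522: DF=(1 − 855/47522·(0.976400+0.973400+0.960300+0.927600))/(1+855/47522) = 1829/2000 ≈ 0.914500
step 6 [6y] zero: DF = P = 8817/10000 ≈ 0.881700
step 7 [7y] bond c/1=7/100: DF=(1320779/1000000 − 7/100·(0.976400+0.973400+0.960300+0.927600+0.914500+0.881700))/(1+7/100) = 4329/5000 ≈ 0.865800
step 8 [8y] bond c/1=2/25: DF=(14059/10000 − 2/25·(0.976400+0.973400+0.960300+0.927600+0.914500+0.881700+0.865800))/(1+2/25) = 8203/10000 ≈ 0.820300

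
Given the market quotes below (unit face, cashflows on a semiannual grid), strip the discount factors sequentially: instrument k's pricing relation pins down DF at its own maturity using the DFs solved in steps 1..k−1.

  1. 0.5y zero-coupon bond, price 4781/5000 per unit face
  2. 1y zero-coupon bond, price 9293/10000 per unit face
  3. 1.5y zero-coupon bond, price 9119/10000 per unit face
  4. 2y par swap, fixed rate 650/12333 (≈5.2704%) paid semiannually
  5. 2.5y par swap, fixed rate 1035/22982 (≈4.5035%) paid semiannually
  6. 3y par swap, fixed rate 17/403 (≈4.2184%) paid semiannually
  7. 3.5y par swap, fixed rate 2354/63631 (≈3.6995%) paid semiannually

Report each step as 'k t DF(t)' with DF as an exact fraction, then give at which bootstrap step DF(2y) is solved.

1 1/2 4781/5000
2 1 9293/10000
3 3/2 9119/10000
4 2 361/400
5 5/2 1793/2000
6 3 2211/2500
7 7/2 8823/10000
DF(2y) is solved at step 4

step 1 [0.5y] zero: DF = P = 4781/5000 ≈ 0.956200
step 2 [1y] zero: DF = P = 9293/10000 ≈ 0.929300
step 3 [1.5y] zero: DF = P = 9119/10000 ≈ 0.911900
step 4 [2y] swap r/2=325/12333: DF=(1 − 325/12333·(0.956200+0.929300+0.911900))/(1+325/12333) = 361/400 ≈ 0.902500
step 5 [2.5y] swap r/2=1035/45964: DF=(1 − 1035/45964·(0.956200+0.929300+0.911900+0.902500))/(1+1035/45964) = 1793/2000 ≈ 0.896500
step 6 [3y] swap r/2=17/806: DF=(1 − 17/806·(0.956200+0.929300+0.911900+0.902500+0.896500))/(1+17/806) = 2211/2500 ≈ 0.884400
step 7 [3.5y] swap r/2=1177/63631: DF=(1 − 1177/63631·(0.956200+0.929300+0.911900+0.902500+0.896500+0.884400))/(1+1177/63631) = 8823/10000 ≈ 0.882300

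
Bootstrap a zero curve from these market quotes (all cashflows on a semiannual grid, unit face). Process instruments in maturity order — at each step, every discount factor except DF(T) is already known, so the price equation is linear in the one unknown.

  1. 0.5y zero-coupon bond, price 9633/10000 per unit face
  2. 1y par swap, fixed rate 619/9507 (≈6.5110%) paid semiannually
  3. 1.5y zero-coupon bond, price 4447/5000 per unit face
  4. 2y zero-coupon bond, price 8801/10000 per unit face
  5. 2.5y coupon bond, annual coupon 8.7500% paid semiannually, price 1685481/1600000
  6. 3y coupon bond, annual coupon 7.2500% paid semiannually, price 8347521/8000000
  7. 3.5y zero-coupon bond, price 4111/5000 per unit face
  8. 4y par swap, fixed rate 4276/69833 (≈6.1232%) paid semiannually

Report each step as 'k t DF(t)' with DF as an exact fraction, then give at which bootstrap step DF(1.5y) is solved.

step 1 [0.5y] zero: DF = P = 9633/10000 ≈ 0.963300
step 2 [1y] swap r/2=619/19014: DF=(1 − 619/19014·(0.963300))/(1+619/19014) = 9381/10000 ≈ 0.938100
step 3 [1.5y] zero: DF = P = 4447/5000 ≈ 0.889400
step 4 [2y] zero: DF = P = 8801/10000 ≈ 0.880100
step 5 [2.5y] bond c/2=7/160: DF=(1685481/1600000 − 7/160·(0.963300+0.938100+0.889400+0.880100))/(1+7/160) = 4277/5000 ≈ 0.855400
step 6 [3y] bond c/2=29/800: DF=(8347521/8000000 − 29/800·(0.963300+0.938100+0.889400+0.880100+0.855400))/(1+29/800) = 4243/5000 ≈ 0.848600
step 7 [3.5y] zero: DF = P = 4111/5000 ≈ 0.822200
step 8 [4y] swap r/2=2138/69833: DF=(1 − 2138/69833·(0.963300+0.938100+0.889400+0.880100+0.855400+0.848600+0.822200))/(1+2138/69833) = 3931/5000 ≈ 0.786200

1 1/2 9633/10000
2 1 9381/10000
3 3/2 4447/5000
4 2 8801/10000
5 5/2 4277/5000
6 3 4243/5000
7 7/2 4111/5000
8 4 3931/5000
DF(1.5y) is solved at step 3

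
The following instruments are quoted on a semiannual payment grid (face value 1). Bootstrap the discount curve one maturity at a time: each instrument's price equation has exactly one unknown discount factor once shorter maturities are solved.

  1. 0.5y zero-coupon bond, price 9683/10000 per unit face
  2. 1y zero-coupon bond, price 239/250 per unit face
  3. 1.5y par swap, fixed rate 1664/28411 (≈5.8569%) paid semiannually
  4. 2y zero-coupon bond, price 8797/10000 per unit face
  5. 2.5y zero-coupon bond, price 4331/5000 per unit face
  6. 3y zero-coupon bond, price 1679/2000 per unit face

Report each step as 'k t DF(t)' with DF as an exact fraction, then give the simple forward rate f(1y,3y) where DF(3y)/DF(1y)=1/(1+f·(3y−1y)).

1 1/2 9683/10000
2 1 239/250
3 3/2 573/625
4 2 8797/10000
5 5/2 4331/5000
6 3 1679/2000
f(1y,3y) = ((239/250)/(1679/2000) − 1)/(2) = 233/3358 ≈ 6.9387%

step 1 [0.5y] zero: DF = P = 9683/10000 ≈ 0.968300
step 2 [1y] zero: DF = P = 239/250 ≈ 0.956000
step 3 [1.5y] swap r/2=832/28411: DF=(1 − 832/28411·(0.968300+0.956000))/(1+832/28411) = 573/625 ≈ 0.916800
step 4 [2y] zero: DF = P = 8797/10000 ≈ 0.879700
step 5 [2.5y] zero: DF = P = 4331/5000 ≈ 0.866200
step 6 [3y] zero: DF = P = 1679/2000 ≈ 0.839500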